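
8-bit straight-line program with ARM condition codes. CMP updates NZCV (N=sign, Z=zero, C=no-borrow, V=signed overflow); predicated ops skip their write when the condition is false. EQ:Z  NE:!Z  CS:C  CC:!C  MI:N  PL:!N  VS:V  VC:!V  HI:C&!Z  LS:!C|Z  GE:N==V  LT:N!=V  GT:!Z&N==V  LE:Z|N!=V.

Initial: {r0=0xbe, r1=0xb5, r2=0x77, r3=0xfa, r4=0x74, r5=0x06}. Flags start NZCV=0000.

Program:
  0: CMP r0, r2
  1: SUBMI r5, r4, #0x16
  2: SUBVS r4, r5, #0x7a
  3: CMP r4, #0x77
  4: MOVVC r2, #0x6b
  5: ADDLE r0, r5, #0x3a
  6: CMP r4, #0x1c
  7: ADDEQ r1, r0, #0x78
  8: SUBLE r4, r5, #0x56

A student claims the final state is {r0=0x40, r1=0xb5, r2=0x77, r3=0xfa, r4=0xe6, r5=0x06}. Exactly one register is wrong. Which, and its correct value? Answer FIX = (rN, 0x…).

0: ✓ CMP  NZCV=0011
1: · SUBMI
2: ✓ SUBVS  r4←0x8c
3: ✓ CMP  NZCV=0011
4: · MOVVC
5: ✓ ADDLE  r0←0x40
6: ✓ CMP  NZCV=0011
7: · ADDEQ
8: ✓ SUBLE  r4←0xb0

FIX = (r4, 0xb0)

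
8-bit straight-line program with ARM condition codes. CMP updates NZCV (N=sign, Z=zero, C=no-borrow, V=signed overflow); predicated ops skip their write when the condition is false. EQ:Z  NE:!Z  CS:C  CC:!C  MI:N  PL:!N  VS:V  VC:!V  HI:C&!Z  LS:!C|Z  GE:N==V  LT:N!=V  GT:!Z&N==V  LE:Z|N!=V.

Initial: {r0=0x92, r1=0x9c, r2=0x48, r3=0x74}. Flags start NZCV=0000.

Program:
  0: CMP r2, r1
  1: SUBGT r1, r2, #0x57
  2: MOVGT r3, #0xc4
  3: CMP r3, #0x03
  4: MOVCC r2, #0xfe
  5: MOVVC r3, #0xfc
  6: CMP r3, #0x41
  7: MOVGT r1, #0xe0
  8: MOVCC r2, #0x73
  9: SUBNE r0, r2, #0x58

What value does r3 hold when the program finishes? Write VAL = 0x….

VAL = 0xfc

0: ✓ CMP  NZCV=1001
1: ✓ SUBGT  r1←0xf1
2: ✓ MOVGT  r3←0xc4
3: ✓ CMP  NZCV=1010
4: · MOVCC
5: ✓ MOVVC  r3←0xfc
6: ✓ CMP  NZCV=1010
7: · MOVGT
8: · MOVCC
9: ✓ SUBNE  r0←0xf0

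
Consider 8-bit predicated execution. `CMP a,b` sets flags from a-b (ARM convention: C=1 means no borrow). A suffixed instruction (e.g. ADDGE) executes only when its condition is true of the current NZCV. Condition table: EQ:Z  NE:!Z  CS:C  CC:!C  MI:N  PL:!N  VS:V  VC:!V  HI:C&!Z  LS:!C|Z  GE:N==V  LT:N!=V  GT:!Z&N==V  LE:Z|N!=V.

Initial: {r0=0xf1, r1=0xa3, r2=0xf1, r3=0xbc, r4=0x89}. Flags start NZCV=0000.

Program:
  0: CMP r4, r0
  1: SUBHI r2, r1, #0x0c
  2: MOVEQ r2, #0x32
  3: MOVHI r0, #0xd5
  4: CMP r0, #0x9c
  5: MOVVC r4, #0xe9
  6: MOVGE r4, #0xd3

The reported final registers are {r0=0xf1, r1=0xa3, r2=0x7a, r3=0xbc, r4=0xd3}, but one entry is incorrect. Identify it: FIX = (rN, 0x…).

FIX = (r2, 0xf1)

[0] flags=1000 → (cmp)
[1] flags=1000 HI?F → skip
[2] flags=1000 EQ?F → skip
[3] flags=1000 HI?F → skip
[4] flags=0010 → (cmp)
[5] flags=0010 VC?T → r4=0xe9
[6] flags=0010 GE?T → r4=0xd3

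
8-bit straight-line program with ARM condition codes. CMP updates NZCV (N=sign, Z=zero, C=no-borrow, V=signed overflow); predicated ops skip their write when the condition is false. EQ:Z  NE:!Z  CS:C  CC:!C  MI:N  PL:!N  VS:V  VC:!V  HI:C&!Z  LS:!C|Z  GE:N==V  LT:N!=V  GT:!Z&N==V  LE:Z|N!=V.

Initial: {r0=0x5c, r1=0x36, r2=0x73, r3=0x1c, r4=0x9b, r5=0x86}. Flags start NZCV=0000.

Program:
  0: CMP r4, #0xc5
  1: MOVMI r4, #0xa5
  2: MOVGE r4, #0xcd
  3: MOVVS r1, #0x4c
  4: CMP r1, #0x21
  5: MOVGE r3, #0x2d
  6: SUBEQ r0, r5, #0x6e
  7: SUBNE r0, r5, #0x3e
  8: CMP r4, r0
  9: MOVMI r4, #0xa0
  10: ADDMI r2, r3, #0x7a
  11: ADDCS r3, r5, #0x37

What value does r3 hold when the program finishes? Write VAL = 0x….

VAL = 0xbd

0: ✓ CMP  NZCV=1000
1: ✓ MOVMI  r4←0xa5
2: · MOVGE
3: · MOVVS
4: ✓ CMP  NZCV=0010
5: ✓ MOVGE  r3←0x2d
6: · SUBEQ
7: ✓ SUBNE  r0←0x48
8: ✓ CMP  NZCV=0011
9: · MOVMI
10: · ADDMI
11: ✓ ADDCS  r3←0xbd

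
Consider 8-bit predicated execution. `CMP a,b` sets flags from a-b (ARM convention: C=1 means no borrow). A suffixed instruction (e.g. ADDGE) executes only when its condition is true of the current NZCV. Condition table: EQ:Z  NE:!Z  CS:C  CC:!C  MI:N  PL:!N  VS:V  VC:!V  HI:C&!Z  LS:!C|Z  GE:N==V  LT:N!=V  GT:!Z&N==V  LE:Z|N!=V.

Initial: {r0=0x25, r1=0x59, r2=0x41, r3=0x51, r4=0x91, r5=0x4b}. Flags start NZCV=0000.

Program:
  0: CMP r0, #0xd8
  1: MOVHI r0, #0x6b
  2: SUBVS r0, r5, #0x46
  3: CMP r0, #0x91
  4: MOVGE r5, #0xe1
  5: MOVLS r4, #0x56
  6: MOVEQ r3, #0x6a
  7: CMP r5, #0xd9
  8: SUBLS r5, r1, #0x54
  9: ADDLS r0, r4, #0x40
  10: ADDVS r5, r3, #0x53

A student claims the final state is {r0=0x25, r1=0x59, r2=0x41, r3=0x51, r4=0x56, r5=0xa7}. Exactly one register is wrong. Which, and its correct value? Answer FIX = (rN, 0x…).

FIX = (r5, 0xe1)

0: ✓ CMP  NZCV=0000
1: · MOVHI
2: · SUBVS
3: ✓ CMP  NZCV=1001
4: ✓ MOVGE  r5←0xe1
5: ✓ MOVLS  r4←0x56
6: · MOVEQ
7: ✓ CMP  NZCV=0010
8: · SUBLS
9: · ADDLS
10: · ADDVS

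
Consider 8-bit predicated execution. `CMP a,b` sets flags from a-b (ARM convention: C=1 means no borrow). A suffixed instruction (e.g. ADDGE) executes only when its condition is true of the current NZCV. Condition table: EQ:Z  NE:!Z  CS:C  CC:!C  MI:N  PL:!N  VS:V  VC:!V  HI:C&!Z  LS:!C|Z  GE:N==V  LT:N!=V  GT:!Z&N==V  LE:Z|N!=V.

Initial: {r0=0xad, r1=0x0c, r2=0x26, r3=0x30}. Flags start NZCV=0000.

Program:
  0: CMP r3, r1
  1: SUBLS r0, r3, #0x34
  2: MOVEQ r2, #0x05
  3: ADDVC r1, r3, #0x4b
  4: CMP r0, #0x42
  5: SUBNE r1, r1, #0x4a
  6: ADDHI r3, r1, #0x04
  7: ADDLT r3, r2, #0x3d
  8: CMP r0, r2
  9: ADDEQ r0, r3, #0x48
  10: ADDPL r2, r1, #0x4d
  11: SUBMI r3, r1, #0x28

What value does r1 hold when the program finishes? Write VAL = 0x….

[0] flags=0010 → (cmp)
[1] flags=0010 LS?F → skip
[2] flags=0010 EQ?F → skip
[3] flags=0010 VC?T → r1=0x7b
[4] flags=0011 → (cmp)
[5] flags=0011 NE?T → r1=0x31
[6] flags=0011 HI?T → r3=0x35
[7] flags=0011 LT?T → r3=0x63
[8] flags=1010 → (cmp)
[9] flags=1010 EQ?F → skip
[10] flags=1010 PL?F → skip
[11] flags=1010 MI?T → r3=0x09

VAL = 0x31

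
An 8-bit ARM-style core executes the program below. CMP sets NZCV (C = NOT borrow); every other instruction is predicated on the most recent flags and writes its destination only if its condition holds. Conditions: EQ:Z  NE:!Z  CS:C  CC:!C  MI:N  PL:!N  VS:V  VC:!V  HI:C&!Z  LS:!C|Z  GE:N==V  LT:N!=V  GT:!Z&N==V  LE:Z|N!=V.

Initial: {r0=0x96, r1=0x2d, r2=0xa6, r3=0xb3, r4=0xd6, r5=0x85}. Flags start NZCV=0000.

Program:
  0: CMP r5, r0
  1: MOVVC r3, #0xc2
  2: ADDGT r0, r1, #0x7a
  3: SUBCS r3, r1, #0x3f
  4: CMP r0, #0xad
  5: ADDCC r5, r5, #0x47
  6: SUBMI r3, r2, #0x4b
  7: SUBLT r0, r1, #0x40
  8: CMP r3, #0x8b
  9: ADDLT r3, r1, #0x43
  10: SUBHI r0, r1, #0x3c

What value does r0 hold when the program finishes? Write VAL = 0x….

0: ✓ CMP  NZCV=1000
1: ✓ MOVVC  r3←0xc2
2: · ADDGT
3: · SUBCS
4: ✓ CMP  NZCV=1000
5: ✓ ADDCC  r5←0xcc
6: ✓ SUBMI  r3←0x5b
7: ✓ SUBLT  r0←0xed
8: ✓ CMP  NZCV=1001
9: · ADDLT
10: · SUBHI

VAL = 0xed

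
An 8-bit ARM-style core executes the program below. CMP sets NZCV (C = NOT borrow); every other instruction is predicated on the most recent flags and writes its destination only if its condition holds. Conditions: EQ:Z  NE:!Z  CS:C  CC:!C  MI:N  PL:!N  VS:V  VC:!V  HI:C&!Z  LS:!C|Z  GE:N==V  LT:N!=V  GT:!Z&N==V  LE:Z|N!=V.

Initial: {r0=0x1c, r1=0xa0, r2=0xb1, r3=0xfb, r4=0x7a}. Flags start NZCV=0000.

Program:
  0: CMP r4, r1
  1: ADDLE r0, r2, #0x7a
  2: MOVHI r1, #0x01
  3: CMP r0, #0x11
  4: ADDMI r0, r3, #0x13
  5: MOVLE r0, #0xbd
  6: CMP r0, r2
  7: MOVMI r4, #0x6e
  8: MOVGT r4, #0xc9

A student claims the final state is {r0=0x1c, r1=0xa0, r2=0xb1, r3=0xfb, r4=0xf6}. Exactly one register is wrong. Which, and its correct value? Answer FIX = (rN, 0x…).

0: ✓ CMP  NZCV=1001
1: · ADDLE
2: · MOVHI
3: ✓ CMP  NZCV=0010
4: · ADDMI
5: · MOVLE
6: ✓ CMP  NZCV=0000
7: · MOVMI
8: ✓ MOVGT  r4←0xc9

FIX = (r4, 0xc9)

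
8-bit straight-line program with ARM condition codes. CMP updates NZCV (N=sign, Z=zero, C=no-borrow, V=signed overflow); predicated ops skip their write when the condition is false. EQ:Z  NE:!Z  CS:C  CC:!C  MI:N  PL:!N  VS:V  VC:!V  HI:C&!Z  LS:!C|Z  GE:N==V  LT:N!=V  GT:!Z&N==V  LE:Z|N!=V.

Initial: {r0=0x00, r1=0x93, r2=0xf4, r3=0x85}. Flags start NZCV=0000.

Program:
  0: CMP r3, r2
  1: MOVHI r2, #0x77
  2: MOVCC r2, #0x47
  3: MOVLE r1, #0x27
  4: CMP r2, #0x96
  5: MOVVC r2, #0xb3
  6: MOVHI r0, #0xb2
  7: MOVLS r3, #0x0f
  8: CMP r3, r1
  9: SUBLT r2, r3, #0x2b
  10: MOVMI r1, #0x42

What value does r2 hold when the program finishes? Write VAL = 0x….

VAL = 0xe4

0: ✓ CMP  NZCV=1000
1: · MOVHI
2: ✓ MOVCC  r2←0x47
3: ✓ MOVLE  r1←0x27
4: ✓ CMP  NZCV=1001
5: · MOVVC
6: · MOVHI
7: ✓ MOVLS  r3←0x0f
8: ✓ CMP  NZCV=1000
9: ✓ SUBLT  r2←0xe4
10: ✓ MOVMI  r1←0x42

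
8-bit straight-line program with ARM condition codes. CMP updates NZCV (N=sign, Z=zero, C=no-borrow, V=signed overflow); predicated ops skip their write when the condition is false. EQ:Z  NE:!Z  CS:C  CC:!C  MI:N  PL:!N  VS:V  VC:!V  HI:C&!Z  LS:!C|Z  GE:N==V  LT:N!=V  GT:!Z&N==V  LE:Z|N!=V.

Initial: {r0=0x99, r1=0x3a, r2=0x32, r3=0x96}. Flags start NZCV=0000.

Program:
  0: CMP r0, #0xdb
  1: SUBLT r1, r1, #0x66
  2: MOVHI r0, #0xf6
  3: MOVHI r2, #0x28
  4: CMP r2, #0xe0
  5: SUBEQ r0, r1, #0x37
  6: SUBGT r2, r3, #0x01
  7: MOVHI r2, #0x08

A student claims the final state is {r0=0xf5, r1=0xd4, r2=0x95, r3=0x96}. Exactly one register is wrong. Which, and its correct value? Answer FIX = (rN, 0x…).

FIX = (r0, 0x99)

[0] flags=1000 → (cmp)
[1] flags=1000 LT?T → r1=0xd4
[2] flags=1000 HI?F → skip
[3] flags=1000 HI?F → skip
[4] flags=0000 → (cmp)
[5] flags=0000 EQ?F → skip
[6] flags=0000 GT?T → r2=0x95
[7] flags=0000 HI?F → skip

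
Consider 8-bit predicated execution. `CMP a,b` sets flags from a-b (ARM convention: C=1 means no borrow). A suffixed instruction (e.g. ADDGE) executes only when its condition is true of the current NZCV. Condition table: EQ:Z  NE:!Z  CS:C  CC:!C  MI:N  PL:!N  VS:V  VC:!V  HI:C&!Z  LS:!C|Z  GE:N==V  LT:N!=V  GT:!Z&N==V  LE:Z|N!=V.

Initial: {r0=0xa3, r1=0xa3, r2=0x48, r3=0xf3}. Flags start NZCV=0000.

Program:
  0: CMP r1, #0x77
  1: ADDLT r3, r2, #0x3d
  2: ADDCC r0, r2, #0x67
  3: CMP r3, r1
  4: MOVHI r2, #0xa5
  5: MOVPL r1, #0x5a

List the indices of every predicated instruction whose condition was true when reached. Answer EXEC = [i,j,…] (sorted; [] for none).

EXEC = [1]

0: ✓ CMP  NZCV=0011
1: ✓ ADDLT  r3←0x85
2: · ADDCC
3: ✓ CMP  NZCV=1000
4: · MOVHI
5: · MOVPL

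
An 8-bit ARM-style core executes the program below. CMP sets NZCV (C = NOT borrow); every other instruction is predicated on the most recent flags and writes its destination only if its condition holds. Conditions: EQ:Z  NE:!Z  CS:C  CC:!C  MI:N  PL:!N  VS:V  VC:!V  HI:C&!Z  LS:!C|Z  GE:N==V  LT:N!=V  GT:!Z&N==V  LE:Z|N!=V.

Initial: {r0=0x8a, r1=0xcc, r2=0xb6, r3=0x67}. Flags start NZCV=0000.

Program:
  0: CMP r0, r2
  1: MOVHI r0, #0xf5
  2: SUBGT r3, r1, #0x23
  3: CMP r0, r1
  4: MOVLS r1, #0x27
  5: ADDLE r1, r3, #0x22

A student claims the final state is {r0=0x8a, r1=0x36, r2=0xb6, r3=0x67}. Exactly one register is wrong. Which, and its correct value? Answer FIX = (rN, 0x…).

0: ✓ CMP  NZCV=1000
1: · MOVHI
2: · SUBGT
3: ✓ CMP  NZCV=1000
4: ✓ MOVLS  r1←0x27
5: ✓ ADDLE  r1←0x89

FIX = (r1, 0x89)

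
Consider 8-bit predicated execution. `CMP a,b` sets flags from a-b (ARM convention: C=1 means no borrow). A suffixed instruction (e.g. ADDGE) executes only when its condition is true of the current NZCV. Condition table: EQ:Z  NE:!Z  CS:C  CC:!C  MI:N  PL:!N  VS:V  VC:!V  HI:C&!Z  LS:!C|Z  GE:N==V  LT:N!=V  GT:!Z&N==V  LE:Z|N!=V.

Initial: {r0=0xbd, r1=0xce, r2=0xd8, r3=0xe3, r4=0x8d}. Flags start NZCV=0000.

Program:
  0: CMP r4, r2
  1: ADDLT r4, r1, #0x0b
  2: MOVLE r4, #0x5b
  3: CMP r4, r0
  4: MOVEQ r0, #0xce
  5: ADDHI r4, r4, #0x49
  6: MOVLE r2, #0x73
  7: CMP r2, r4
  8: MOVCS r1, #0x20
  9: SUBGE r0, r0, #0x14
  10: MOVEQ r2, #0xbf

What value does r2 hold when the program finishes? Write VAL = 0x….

VAL = 0xd8

[0] flags=1000 → (cmp)
[1] flags=1000 LT?T → r4=0xd9
[2] flags=1000 LE?T → r4=0x5b
[3] flags=1001 → (cmp)
[4] flags=1001 EQ?F → skip
[5] flags=1001 HI?F → skip
[6] flags=1001 LE?F → skip
[7] flags=0011 → (cmp)
[8] flags=0011 CS?T → r1=0x20
[9] flags=0011 GE?F → skip
[10] flags=0011 EQ?F → skip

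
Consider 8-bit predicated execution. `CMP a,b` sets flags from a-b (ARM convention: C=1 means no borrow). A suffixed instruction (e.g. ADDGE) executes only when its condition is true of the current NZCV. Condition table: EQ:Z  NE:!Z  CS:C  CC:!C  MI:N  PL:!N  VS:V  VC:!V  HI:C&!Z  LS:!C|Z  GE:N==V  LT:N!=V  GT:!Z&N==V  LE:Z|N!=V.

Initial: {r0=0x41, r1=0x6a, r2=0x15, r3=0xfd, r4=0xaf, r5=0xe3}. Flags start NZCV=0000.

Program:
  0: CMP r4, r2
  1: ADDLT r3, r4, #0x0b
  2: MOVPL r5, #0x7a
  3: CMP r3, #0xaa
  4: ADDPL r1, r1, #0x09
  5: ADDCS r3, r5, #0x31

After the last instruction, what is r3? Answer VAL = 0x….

VAL = 0x14

[0] flags=1010 → (cmp)
[1] flags=1010 LT?T → r3=0xba
[2] flags=1010 PL?F → skip
[3] flags=0010 → (cmp)
[4] flags=0010 PL?T → r1=0x73
[5] flags=0010 CS?T → r3=0x14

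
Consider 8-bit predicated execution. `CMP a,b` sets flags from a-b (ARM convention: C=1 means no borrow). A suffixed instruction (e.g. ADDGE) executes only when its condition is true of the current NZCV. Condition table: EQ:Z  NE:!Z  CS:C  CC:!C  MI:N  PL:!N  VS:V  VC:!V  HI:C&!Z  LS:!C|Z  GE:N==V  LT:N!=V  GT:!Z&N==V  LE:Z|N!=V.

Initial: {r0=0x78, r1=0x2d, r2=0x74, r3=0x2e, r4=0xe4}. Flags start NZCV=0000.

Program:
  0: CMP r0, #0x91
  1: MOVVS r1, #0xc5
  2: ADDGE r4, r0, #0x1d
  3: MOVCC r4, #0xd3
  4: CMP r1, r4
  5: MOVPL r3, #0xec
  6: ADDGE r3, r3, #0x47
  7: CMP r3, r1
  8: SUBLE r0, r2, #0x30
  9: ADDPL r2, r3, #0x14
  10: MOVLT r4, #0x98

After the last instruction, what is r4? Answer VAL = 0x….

0: ✓ CMP  NZCV=1001
1: ✓ MOVVS  r1←0xc5
2: ✓ ADDGE  r4←0x95
3: ✓ MOVCC  r4←0xd3
4: ✓ CMP  NZCV=1000
5: · MOVPL
6: · ADDGE
7: ✓ CMP  NZCV=0000
8: · SUBLE
9: ✓ ADDPL  r2←0x42
10: · MOVLT

VAL = 0xd3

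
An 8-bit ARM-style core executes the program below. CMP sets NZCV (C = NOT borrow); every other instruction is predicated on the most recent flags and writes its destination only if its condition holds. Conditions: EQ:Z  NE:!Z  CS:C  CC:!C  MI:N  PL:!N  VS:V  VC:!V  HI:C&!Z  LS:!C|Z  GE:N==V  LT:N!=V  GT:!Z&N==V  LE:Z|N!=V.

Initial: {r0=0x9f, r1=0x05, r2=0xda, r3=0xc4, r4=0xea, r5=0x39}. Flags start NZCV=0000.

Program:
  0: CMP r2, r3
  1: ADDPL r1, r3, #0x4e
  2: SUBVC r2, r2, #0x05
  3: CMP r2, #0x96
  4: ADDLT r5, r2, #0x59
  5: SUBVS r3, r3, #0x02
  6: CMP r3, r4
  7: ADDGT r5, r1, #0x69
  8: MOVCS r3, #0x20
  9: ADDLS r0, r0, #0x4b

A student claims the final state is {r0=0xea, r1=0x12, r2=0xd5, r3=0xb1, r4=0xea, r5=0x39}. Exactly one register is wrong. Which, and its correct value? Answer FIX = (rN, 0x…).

FIX = (r3, 0xc4)

0: ✓ CMP  NZCV=0010
1: ✓ ADDPL  r1←0x12
2: ✓ SUBVC  r2←0xd5
3: ✓ CMP  NZCV=0010
4: · ADDLT
5: · SUBVS
6: ✓ CMP  NZCV=1000
7: · ADDGT
8: · MOVCS
9: ✓ ADDLS  r0←0xea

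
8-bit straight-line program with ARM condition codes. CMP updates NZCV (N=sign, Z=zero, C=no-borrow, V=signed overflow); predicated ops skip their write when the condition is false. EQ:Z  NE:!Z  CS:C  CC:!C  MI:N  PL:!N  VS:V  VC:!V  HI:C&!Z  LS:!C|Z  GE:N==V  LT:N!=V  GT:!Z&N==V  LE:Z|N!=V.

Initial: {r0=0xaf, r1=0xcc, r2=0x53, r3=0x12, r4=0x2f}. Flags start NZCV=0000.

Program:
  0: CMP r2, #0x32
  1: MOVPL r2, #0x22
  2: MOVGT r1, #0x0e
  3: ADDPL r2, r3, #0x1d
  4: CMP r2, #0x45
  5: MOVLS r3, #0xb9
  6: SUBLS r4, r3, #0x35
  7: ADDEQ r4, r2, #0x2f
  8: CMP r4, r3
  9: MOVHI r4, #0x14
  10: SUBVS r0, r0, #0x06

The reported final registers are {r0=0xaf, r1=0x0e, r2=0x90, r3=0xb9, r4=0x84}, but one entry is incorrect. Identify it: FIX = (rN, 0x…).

0: ✓ CMP  NZCV=0010
1: ✓ MOVPL  r2←0x22
2: ✓ MOVGT  r1←0x0e
3: ✓ ADDPL  r2←0x2f
4: ✓ CMP  NZCV=1000
5: ✓ MOVLS  r3←0xb9
6: ✓ SUBLS  r4←0x84
7: · ADDEQ
8: ✓ CMP  NZCV=1000
9: · MOVHI
10: · SUBVS

FIX = (r2, 0x2f)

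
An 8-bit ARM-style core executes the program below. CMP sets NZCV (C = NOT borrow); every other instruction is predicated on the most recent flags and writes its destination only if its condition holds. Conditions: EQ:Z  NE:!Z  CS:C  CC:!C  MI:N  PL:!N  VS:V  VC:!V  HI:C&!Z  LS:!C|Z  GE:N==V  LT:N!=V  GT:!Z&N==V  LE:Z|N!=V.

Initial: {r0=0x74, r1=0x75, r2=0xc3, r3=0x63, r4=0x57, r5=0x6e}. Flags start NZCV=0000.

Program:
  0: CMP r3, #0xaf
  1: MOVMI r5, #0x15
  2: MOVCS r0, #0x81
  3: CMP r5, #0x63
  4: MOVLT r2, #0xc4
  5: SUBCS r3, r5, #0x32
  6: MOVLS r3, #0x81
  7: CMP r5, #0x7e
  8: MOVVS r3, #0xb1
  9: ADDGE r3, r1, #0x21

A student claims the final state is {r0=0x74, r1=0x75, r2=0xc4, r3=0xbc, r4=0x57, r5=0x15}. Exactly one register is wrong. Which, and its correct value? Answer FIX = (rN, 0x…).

[0] flags=1001 → (cmp)
[1] flags=1001 MI?T → r5=0x15
[2] flags=1001 CS?F → skip
[3] flags=1000 → (cmp)
[4] flags=1000 LT?T → r2=0xc4
[5] flags=1000 CS?F → skip
[6] flags=1000 LS?T → r3=0x81
[7] flags=1000 → (cmp)
[8] flags=1000 VS?F → skip
[9] flags=1000 GE?F → skip

FIX = (r3, 0x81)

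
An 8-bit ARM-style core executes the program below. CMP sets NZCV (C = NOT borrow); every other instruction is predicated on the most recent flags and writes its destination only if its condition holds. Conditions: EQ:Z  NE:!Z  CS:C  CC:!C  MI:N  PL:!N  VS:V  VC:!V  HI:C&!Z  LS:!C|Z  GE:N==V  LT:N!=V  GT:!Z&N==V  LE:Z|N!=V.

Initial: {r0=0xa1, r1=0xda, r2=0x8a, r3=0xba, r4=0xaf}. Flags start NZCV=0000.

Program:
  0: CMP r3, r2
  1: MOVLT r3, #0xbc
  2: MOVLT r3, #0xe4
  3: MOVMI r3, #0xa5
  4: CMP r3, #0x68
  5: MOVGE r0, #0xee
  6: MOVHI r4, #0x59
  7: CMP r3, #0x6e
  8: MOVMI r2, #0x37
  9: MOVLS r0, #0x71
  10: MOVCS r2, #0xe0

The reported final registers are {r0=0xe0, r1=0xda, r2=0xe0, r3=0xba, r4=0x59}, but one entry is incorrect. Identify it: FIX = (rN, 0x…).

[0] flags=0010 → (cmp)
[1] flags=0010 LT?F → skip
[2] flags=0010 LT?F → skip
[3] flags=0010 MI?F → skip
[4] flags=0011 → (cmp)
[5] flags=0011 GE?F → skip
[6] flags=0011 HI?T → r4=0x59
[7] flags=0011 → (cmp)
[8] flags=0011 MI?F → skip
[9] flags=0011 LS?F → skip
[10] flags=0011 CS?T → r2=0xe0

FIX = (r0, 0xa1)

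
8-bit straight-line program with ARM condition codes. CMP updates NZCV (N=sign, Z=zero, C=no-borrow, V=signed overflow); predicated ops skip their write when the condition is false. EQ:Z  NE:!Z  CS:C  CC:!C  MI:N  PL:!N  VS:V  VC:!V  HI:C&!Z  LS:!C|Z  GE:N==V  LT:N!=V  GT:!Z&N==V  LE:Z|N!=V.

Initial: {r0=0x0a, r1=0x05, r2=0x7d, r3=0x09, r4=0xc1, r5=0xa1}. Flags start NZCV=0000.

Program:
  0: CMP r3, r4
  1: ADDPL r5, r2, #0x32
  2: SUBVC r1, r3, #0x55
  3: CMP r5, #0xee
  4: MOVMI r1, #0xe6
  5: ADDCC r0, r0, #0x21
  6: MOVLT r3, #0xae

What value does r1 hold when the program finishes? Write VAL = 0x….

VAL = 0xe6

0: ✓ CMP  NZCV=0000
1: ✓ ADDPL  r5←0xaf
2: ✓ SUBVC  r1←0xb4
3: ✓ CMP  NZCV=1000
4: ✓ MOVMI  r1←0xe6
5: ✓ ADDCC  r0←0x2b
6: ✓ MOVLT  r3←0xae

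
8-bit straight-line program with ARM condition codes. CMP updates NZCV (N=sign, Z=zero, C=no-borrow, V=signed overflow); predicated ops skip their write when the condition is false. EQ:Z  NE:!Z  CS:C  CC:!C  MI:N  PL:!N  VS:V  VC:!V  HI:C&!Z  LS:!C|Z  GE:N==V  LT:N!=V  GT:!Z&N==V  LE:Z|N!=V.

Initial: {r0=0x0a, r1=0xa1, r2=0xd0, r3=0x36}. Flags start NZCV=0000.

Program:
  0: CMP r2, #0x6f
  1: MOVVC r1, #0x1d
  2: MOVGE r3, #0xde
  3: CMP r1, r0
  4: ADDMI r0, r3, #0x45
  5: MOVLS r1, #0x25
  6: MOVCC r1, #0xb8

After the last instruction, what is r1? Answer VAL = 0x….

[0] flags=0011 → (cmp)
[1] flags=0011 VC?F → skip
[2] flags=0011 GE?F → skip
[3] flags=1010 → (cmp)
[4] flags=1010 MI?T → r0=0x7b
[5] flags=1010 LS?F → skip
[6] flags=1010 CC?F → skip

VAL = 0xa1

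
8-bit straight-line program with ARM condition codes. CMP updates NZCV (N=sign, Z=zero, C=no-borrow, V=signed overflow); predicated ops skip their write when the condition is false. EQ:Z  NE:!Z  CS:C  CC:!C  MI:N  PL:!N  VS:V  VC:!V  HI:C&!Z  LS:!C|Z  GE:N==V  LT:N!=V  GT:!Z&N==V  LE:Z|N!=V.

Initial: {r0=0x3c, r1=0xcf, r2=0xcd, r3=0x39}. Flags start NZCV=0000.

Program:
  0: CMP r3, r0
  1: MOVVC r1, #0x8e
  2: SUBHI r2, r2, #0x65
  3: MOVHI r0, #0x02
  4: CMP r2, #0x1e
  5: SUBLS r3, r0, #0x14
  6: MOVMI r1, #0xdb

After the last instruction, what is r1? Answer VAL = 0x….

VAL = 0xdb

0: ✓ CMP  NZCV=1000
1: ✓ MOVVC  r1←0x8e
2: · SUBHI
3: · MOVHI
4: ✓ CMP  NZCV=1010
5: · SUBLS
6: ✓ MOVMI  r1←0xdb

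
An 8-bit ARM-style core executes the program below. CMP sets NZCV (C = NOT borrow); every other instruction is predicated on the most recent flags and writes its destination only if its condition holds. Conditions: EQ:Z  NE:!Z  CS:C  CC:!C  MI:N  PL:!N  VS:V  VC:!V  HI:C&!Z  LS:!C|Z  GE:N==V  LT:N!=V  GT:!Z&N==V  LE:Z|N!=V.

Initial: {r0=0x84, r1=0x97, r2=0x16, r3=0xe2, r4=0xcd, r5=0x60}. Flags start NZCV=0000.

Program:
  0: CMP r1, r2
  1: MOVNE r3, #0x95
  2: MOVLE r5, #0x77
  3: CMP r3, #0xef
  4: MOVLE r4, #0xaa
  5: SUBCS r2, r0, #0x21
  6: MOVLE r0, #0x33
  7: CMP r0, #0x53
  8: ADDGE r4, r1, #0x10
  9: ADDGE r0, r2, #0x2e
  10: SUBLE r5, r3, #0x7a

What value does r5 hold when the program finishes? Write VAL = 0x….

VAL = 0x1b

[0] flags=1010 → (cmp)
[1] flags=1010 NE?T → r3=0x95
[2] flags=1010 LE?T → r5=0x77
[3] flags=1000 → (cmp)
[4] flags=1000 LE?T → r4=0xaa
[5] flags=1000 CS?F → skip
[6] flags=1000 LE?T → r0=0x33
[7] flags=1000 → (cmp)
[8] flags=1000 GE?F → skip
[9] flags=1000 GE?F → skip
[10] flags=1000 LE?T → r5=0x1b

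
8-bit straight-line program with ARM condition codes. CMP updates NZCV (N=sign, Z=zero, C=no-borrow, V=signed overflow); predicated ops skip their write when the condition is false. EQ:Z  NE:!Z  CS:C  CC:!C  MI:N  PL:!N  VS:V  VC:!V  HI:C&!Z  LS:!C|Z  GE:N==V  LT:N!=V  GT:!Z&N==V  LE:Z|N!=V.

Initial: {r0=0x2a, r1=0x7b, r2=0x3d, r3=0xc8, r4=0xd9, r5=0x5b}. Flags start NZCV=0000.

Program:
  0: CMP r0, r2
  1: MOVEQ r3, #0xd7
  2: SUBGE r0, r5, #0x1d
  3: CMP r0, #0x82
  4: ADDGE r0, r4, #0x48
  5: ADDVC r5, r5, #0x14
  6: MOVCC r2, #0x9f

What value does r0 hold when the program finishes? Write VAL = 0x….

[0] flags=1000 → (cmp)
[1] flags=1000 EQ?F → skip
[2] flags=1000 GE?F → skip
[3] flags=1001 → (cmp)
[4] flags=1001 GE?T → r0=0x21
[5] flags=1001 VC?F → skip
[6] flags=1001 CC?T → r2=0x9f

VAL = 0x21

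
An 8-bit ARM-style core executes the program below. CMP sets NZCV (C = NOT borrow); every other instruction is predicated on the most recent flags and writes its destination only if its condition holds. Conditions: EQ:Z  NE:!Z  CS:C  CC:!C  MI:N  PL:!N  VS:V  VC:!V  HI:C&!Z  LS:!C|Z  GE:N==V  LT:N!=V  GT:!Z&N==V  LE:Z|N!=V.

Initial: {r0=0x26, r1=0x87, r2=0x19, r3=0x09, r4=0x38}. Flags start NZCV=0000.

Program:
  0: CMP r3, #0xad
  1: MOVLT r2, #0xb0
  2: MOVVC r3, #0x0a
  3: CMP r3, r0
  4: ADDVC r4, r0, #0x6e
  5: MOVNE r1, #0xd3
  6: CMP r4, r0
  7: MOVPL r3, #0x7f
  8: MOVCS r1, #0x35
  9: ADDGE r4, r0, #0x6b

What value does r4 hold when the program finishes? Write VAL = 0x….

VAL = 0x94

[0] flags=0000 → (cmp)
[1] flags=0000 LT?F → skip
[2] flags=0000 VC?T → r3=0x0a
[3] flags=1000 → (cmp)
[4] flags=1000 VC?T → r4=0x94
[5] flags=1000 NE?T → r1=0xd3
[6] flags=0011 → (cmp)
[7] flags=0011 PL?T → r3=0x7f
[8] flags=0011 CS?T → r1=0x35
[9] flags=0011 GE?F → skip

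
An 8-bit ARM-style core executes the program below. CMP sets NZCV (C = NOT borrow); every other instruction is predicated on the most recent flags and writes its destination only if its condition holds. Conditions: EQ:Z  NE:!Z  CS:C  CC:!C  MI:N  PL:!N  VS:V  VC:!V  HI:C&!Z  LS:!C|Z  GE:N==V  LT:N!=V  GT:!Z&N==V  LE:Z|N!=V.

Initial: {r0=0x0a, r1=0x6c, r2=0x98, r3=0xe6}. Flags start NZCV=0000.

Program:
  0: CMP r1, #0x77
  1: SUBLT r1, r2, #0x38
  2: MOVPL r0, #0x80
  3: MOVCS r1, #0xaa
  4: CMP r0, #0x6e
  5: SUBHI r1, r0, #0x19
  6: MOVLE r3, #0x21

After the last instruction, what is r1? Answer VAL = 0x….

VAL = 0x60

[0] flags=1000 → (cmp)
[1] flags=1000 LT?T → r1=0x60
[2] flags=1000 PL?F → skip
[3] flags=1000 CS?F → skip
[4] flags=1000 → (cmp)
[5] flags=1000 HI?F → skip
[6] flags=1000 LE?T → r3=0x21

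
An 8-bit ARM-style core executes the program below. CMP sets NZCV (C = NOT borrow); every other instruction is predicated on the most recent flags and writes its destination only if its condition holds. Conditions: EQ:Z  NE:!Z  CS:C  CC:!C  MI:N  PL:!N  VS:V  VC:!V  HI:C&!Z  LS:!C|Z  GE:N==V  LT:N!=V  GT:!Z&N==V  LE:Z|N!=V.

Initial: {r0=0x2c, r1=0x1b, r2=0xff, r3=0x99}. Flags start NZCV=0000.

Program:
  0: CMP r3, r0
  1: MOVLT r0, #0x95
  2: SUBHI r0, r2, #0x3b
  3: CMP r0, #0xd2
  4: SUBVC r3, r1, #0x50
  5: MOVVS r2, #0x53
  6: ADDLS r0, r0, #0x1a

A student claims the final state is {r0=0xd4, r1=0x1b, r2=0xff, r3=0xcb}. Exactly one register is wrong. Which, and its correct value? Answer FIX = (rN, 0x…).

FIX = (r0, 0xde)

0: ✓ CMP  NZCV=0011
1: ✓ MOVLT  r0←0x95
2: ✓ SUBHI  r0←0xc4
3: ✓ CMP  NZCV=1000
4: ✓ SUBVC  r3←0xcb
5: · MOVVS
6: ✓ ADDLS  r0←0xde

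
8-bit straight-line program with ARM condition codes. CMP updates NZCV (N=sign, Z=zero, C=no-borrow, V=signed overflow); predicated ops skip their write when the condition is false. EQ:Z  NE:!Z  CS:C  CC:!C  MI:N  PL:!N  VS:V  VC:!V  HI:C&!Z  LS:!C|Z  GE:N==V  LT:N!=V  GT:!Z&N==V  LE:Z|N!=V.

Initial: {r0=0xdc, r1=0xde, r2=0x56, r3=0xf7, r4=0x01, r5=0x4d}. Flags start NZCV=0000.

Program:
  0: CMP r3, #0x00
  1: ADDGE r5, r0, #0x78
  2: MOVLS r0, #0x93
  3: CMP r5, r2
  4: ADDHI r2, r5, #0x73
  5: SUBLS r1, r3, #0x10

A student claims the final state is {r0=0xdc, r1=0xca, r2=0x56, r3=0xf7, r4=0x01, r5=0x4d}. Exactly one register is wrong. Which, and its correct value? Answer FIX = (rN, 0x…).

FIX = (r1, 0xe7)

0: ✓ CMP  NZCV=1010
1: · ADDGE
2: · MOVLS
3: ✓ CMP  NZCV=1000
4: · ADDHI
5: ✓ SUBLS  r1←0xe7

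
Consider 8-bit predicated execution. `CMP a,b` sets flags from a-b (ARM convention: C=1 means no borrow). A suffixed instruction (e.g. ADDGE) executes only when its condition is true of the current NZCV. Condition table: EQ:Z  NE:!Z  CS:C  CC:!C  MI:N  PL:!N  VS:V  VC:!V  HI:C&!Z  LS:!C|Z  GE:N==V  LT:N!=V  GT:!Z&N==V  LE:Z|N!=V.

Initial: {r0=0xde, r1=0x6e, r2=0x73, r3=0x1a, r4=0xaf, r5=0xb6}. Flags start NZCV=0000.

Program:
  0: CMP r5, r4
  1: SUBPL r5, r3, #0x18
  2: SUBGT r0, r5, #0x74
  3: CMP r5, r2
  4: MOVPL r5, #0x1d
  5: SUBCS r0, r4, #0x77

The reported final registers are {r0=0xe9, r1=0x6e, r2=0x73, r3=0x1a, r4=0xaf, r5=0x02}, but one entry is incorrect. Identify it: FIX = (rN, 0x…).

FIX = (r0, 0x8e)

[0] flags=0010 → (cmp)
[1] flags=0010 PL?T → r5=0x02
[2] flags=0010 GT?T → r0=0x8e
[3] flags=1000 → (cmp)
[4] flags=1000 PL?F → skip
[5] flags=1000 CS?F → skip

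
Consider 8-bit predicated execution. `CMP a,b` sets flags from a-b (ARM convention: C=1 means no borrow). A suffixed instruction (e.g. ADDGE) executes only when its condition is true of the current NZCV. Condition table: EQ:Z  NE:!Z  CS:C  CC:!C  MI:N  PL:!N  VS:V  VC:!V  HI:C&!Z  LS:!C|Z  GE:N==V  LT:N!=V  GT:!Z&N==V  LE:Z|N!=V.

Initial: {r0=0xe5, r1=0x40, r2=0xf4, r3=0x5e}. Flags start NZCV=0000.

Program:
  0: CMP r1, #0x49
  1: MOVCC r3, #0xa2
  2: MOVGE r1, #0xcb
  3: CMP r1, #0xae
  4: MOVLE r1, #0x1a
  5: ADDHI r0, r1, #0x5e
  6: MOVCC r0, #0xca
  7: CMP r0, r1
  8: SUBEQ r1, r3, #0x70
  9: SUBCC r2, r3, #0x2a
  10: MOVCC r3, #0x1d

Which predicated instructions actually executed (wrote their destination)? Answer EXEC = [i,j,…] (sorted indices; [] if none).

EXEC = [1,6]

0: ✓ CMP  NZCV=1000
1: ✓ MOVCC  r3←0xa2
2: · MOVGE
3: ✓ CMP  NZCV=1001
4: · MOVLE
5: · ADDHI
6: ✓ MOVCC  r0←0xca
7: ✓ CMP  NZCV=1010
8: · SUBEQ
9: · SUBCC
10: · MOVCC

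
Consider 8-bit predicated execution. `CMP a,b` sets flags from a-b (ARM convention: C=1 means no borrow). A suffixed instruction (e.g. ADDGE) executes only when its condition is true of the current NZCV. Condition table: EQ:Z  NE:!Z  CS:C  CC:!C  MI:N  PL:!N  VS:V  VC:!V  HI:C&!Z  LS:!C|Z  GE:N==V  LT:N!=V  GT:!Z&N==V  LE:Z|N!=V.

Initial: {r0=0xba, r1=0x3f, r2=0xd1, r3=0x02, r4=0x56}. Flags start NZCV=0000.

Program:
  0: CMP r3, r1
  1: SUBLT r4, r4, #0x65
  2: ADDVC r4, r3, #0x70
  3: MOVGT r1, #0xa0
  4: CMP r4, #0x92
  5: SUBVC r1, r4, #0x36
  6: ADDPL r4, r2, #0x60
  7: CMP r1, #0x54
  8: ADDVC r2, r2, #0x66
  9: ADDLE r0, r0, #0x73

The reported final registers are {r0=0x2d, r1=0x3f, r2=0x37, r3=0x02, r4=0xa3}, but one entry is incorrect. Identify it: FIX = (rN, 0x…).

FIX = (r4, 0x72)

0: ✓ CMP  NZCV=1000
1: ✓ SUBLT  r4←0xf1
2: ✓ ADDVC  r4←0x72
3: · MOVGT
4: ✓ CMP  NZCV=1001
5: · SUBVC
6: · ADDPL
7: ✓ CMP  NZCV=1000
8: ✓ ADDVC  r2←0x37
9: ✓ ADDLE  r0←0x2d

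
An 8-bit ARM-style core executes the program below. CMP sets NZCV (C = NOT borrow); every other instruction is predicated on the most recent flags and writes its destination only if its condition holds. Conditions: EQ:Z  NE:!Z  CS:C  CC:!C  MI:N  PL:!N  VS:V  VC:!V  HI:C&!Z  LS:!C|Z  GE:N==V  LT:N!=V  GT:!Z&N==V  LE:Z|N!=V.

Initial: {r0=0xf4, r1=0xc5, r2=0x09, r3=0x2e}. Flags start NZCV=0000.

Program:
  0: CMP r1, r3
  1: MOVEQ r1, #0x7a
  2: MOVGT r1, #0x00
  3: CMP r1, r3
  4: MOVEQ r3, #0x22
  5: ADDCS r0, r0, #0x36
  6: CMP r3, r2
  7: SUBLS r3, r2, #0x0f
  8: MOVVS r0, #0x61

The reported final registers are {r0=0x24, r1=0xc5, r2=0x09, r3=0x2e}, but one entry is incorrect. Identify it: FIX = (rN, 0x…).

0: ✓ CMP  NZCV=1010
1: · MOVEQ
2: · MOVGT
3: ✓ CMP  NZCV=1010
4: · MOVEQ
5: ✓ ADDCS  r0←0x2a
6: ✓ CMP  NZCV=0010
7: · SUBLS
8: · MOVVS

FIX = (r0, 0x2a)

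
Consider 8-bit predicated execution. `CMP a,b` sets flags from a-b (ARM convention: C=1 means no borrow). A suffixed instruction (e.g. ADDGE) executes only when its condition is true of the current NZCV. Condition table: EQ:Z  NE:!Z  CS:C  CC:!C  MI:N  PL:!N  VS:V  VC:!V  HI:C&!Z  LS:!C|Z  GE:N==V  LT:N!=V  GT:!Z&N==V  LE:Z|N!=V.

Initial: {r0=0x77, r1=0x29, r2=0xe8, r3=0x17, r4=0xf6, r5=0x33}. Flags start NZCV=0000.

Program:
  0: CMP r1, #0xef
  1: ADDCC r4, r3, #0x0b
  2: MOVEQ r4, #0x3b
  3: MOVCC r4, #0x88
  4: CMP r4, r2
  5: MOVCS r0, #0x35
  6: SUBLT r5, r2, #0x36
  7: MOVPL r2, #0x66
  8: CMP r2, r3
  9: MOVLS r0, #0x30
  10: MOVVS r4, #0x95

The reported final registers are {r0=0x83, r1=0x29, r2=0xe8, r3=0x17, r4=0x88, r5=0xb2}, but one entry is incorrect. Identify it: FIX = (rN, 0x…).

[0] flags=0000 → (cmp)
[1] flags=0000 CC?T → r4=0x22
[2] flags=0000 EQ?F → skip
[3] flags=0000 CC?T → r4=0x88
[4] flags=1000 → (cmp)
[5] flags=1000 CS?F → skip
[6] flags=1000 LT?T → r5=0xb2
[7] flags=1000 PL?F → skip
[8] flags=1010 → (cmp)
[9] flags=1010 LS?F → skip
[10] flags=1010 VS?F → skip

FIX = (r0, 0x77)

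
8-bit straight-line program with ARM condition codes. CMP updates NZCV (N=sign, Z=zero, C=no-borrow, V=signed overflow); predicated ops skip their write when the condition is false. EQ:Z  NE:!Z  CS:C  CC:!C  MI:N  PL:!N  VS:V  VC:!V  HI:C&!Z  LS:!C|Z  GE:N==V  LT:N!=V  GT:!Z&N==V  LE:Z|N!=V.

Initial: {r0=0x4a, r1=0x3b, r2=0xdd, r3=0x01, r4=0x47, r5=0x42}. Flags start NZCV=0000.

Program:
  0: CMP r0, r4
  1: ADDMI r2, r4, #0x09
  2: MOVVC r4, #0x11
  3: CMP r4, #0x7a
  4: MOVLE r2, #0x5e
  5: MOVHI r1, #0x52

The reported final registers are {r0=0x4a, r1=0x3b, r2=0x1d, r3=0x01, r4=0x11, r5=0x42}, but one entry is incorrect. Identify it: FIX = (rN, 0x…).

FIX = (r2, 0x5e)

[0] flags=0010 → (cmp)
[1] flags=0010 MI?F → skip
[2] flags=0010 VC?T → r4=0x11
[3] flags=1000 → (cmp)
[4] flags=1000 LE?T → r2=0x5e
[5] flags=1000 HI?F → skip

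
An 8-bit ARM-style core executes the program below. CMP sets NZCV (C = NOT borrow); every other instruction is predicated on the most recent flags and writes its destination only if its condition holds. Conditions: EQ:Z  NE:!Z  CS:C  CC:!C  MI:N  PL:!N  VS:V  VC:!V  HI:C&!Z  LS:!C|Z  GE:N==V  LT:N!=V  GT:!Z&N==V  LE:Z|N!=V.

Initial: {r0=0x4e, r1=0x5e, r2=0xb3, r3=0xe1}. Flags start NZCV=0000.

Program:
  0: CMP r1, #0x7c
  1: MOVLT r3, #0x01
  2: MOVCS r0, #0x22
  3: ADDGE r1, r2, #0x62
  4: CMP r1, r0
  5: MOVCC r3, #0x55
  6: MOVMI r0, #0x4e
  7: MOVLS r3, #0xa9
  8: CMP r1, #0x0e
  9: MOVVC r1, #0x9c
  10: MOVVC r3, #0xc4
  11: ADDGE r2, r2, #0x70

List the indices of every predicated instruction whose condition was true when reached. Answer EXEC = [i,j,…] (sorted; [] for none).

EXEC = [1,9,10,11]

0: ✓ CMP  NZCV=1000
1: ✓ MOVLT  r3←0x01
2: · MOVCS
3: · ADDGE
4: ✓ CMP  NZCV=0010
5: · MOVCC
6: · MOVMI
7: · MOVLS
8: ✓ CMP  NZCV=0010
9: ✓ MOVVC  r1←0x9c
10: ✓ MOVVC  r3←0xc4
11: ✓ ADDGE  r2←0x23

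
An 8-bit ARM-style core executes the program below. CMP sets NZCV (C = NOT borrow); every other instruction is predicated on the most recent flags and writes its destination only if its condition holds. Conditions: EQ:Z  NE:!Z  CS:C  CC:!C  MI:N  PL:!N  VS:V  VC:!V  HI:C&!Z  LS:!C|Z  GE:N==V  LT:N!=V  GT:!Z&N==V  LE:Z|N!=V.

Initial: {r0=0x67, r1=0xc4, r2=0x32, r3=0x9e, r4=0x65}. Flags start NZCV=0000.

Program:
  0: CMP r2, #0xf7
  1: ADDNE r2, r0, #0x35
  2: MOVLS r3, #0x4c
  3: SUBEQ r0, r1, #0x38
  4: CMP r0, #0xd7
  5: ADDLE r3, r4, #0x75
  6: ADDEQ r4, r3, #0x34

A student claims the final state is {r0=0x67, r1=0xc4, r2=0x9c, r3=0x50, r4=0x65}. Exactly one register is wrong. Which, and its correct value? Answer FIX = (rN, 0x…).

0: ✓ CMP  NZCV=0000
1: ✓ ADDNE  r2←0x9c
2: ✓ MOVLS  r3←0x4c
3: · SUBEQ
4: ✓ CMP  NZCV=1001
5: · ADDLE
6: · ADDEQ

FIX = (r3, 0x4c)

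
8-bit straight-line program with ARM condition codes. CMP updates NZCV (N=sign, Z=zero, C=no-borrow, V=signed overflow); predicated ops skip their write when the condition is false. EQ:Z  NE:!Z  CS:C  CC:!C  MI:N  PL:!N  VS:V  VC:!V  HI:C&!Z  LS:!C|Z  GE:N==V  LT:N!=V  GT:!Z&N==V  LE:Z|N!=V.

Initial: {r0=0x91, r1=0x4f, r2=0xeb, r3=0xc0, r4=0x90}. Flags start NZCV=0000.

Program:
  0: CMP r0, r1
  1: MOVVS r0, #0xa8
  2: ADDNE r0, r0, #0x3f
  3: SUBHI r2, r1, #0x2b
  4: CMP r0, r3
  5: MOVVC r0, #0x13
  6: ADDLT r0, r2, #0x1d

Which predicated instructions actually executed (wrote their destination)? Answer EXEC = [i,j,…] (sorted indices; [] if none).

EXEC = [1,2,3,5]

0: ✓ CMP  NZCV=0011
1: ✓ MOVVS  r0←0xa8
2: ✓ ADDNE  r0←0xe7
3: ✓ SUBHI  r2←0x24
4: ✓ CMP  NZCV=0010
5: ✓ MOVVC  r0←0x13
6: · ADDLT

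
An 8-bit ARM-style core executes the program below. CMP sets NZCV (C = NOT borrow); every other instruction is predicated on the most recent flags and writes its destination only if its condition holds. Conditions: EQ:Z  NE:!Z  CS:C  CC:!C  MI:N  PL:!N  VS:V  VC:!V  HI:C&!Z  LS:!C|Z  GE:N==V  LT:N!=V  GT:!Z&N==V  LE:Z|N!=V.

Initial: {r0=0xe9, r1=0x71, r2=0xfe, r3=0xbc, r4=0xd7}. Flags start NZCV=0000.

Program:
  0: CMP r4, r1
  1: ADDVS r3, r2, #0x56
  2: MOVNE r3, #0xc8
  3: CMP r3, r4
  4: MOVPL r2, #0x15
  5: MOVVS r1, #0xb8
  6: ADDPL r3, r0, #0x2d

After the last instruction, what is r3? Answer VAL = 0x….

0: ✓ CMP  NZCV=0011
1: ✓ ADDVS  r3←0x54
2: ✓ MOVNE  r3←0xc8
3: ✓ CMP  NZCV=1000
4: · MOVPL
5: · MOVVS
6: · ADDPL

VAL = 0xc8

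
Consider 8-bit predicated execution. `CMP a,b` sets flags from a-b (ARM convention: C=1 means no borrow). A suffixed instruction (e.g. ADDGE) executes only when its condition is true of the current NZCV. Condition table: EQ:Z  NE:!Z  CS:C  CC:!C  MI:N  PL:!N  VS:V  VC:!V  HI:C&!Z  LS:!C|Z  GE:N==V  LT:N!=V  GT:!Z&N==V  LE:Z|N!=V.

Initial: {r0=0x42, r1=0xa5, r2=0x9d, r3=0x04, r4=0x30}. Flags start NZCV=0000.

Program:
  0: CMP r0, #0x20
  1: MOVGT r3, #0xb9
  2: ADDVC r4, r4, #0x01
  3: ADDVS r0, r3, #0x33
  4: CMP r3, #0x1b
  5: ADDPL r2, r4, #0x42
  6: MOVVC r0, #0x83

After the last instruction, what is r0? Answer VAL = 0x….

VAL = 0x83

0: ✓ CMP  NZCV=0010
1: ✓ MOVGT  r3←0xb9
2: ✓ ADDVC  r4←0x31
3: · ADDVS
4: ✓ CMP  NZCV=1010
5: · ADDPL
6: ✓ MOVVC  r0←0x83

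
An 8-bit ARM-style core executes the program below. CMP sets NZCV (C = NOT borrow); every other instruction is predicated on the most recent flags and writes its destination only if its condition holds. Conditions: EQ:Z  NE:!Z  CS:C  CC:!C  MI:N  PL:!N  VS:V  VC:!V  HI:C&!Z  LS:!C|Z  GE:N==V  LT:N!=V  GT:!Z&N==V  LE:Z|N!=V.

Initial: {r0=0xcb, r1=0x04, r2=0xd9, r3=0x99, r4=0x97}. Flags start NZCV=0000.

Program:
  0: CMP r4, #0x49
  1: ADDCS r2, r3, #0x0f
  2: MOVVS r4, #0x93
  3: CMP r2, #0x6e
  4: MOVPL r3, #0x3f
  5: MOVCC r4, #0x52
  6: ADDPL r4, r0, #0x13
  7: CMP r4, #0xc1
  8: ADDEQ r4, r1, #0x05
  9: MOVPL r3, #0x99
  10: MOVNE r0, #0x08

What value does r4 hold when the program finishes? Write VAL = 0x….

[0] flags=0011 → (cmp)
[1] flags=0011 CS?T → r2=0xa8
[2] flags=0011 VS?T → r4=0x93
[3] flags=0011 → (cmp)
[4] flags=0011 PL?T → r3=0x3f
[5] flags=0011 CC?F → skip
[6] flags=0011 PL?T → r4=0xde
[7] flags=0010 → (cmp)
[8] flags=0010 EQ?F → skip
[9] flags=0010 PL?T → r3=0x99
[10] flags=0010 NE?T → r0=0x08

VAL = 0xde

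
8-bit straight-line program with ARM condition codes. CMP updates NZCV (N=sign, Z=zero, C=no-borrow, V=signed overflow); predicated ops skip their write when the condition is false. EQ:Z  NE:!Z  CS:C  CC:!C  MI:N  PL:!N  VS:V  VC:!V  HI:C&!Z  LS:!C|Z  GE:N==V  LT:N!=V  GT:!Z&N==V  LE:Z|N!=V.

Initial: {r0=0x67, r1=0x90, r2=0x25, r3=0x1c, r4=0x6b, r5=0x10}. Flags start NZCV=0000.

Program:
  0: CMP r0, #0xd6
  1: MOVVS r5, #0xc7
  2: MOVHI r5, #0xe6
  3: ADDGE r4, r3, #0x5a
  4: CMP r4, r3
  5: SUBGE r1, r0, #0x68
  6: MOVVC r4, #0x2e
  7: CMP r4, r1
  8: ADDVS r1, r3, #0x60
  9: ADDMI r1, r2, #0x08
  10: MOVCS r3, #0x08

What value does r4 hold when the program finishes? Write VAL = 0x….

VAL = 0x2e

0: ✓ CMP  NZCV=1001
1: ✓ MOVVS  r5←0xc7
2: · MOVHI
3: ✓ ADDGE  r4←0x76
4: ✓ CMP  NZCV=0010
5: ✓ SUBGE  r1←0xff
6: ✓ MOVVC  r4←0x2e
7: ✓ CMP  NZCV=0000
8: · ADDVS
9: · ADDMI
10: · MOVCS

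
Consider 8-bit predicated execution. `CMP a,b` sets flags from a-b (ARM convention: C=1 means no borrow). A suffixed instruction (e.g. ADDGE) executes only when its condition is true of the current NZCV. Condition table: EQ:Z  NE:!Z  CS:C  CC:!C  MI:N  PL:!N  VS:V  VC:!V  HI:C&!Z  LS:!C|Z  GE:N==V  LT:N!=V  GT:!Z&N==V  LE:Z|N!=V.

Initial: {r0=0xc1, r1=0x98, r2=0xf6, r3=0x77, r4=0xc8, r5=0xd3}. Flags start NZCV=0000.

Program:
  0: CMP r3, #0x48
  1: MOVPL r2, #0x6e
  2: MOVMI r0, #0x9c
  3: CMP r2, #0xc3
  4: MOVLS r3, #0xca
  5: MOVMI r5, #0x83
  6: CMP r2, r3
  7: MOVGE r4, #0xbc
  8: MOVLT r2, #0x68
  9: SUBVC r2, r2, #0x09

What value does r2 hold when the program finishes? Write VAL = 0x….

VAL = 0x6e

[0] flags=0010 → (cmp)
[1] flags=0010 PL?T → r2=0x6e
[2] flags=0010 MI?F → skip
[3] flags=1001 → (cmp)
[4] flags=1001 LS?T → r3=0xca
[5] flags=1001 MI?T → r5=0x83
[6] flags=1001 → (cmp)
[7] flags=1001 GE?T → r4=0xbc
[8] flags=1001 LT?F → skip
[9] flags=1001 VC?F → skip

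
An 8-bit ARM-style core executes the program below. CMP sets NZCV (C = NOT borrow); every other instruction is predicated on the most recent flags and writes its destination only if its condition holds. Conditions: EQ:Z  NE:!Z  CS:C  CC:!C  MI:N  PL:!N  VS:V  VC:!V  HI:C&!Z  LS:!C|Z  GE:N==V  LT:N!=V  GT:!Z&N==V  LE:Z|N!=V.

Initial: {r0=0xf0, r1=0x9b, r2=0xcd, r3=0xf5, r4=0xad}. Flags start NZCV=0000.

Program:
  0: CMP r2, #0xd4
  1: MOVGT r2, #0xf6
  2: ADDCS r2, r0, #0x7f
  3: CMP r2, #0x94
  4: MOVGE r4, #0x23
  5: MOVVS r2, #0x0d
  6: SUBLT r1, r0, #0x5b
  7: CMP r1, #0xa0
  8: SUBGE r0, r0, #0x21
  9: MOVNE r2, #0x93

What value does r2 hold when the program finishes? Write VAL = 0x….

VAL = 0x93

0: ✓ CMP  NZCV=1000
1: · MOVGT
2: · ADDCS
3: ✓ CMP  NZCV=0010
4: ✓ MOVGE  r4←0x23
5: · MOVVS
6: · SUBLT
7: ✓ CMP  NZCV=1000
8: · SUBGE
9: ✓ MOVNE  r2←0x93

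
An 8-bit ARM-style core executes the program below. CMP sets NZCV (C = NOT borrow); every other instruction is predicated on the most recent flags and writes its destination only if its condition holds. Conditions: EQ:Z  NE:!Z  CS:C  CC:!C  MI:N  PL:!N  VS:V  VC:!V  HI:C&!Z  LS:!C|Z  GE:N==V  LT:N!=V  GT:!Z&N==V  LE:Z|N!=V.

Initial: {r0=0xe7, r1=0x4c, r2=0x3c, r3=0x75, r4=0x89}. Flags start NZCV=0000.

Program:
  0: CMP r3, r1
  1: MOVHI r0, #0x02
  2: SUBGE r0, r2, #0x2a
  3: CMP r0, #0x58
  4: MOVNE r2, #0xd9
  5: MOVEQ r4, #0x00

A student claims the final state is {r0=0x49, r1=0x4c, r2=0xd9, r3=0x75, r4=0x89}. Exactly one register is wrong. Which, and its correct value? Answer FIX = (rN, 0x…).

FIX = (r0, 0x12)

[0] flags=0010 → (cmp)
[1] flags=0010 HI?T → r0=0x02
[2] flags=0010 GE?T → r0=0x12
[3] flags=1000 → (cmp)
[4] flags=1000 NE?T → r2=0xd9
[5] flags=1000 EQ?F → skip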